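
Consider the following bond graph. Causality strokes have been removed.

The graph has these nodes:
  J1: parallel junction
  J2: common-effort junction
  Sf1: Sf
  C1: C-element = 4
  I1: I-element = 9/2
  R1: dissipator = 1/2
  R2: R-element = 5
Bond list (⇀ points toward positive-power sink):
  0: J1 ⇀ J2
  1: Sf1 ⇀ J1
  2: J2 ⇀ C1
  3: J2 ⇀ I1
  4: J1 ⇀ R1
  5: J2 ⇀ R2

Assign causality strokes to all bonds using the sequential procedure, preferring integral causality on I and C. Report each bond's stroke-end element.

b0 stroke at J1
b1 stroke at Sf1
b2 stroke at J2
b3 stroke at I1
b4 stroke at R1
b5 stroke at R2

bond 1 →Sf1  (source Sf1 imposes f)
bond 2 →J2  (C1: C, integral causality)
bond 0 →J1  (common-e at J2 fixed by 2)
bond 3 →I1  (0-jn J2 has e-setter on 2)
bond 5 →R2  (J2 effort already set via bond 2)
bond 4 →R1  (J1: bond 0 brought effort, rest push out)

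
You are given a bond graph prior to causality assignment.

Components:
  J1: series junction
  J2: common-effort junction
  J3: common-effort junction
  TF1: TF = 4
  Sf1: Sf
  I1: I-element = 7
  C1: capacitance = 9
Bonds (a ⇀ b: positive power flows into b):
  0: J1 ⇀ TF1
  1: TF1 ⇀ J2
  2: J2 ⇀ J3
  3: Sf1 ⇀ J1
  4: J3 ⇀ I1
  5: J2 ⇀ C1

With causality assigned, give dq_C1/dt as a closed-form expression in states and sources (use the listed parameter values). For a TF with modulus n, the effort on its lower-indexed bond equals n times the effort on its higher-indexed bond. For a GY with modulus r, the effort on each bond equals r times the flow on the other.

dq_C1/dt = 4*F_Sf1 - p_I1/7

#3 stroke at Sf1  (Sf1 (Sf) sets flow on bond)
#0 stroke at J1  (J1 flow already set via bond 3)
#1 stroke at TF1  (TF1: transformer flips bond 0)
#4 stroke at I1  (I1 integral (f out))
#2 stroke at J3  (only one effort-in slot at J3)
#5 stroke at J2  (closing 0-jn rule on J2)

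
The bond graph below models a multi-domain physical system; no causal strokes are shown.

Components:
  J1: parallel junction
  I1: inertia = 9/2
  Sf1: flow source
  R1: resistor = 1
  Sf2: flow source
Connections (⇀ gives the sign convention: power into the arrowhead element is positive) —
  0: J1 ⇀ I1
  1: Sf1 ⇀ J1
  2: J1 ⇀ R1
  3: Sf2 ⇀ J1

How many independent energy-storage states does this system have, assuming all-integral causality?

β1 →Sf1  (source Sf1 imposes f)
β3 →Sf2  (Sf2 fixes flow; stroke at Sf2)
β0 →I1  (I1 integral (f out))
β2 →J1  (J1 needs exactly one e-in)

1  (I1 all integral)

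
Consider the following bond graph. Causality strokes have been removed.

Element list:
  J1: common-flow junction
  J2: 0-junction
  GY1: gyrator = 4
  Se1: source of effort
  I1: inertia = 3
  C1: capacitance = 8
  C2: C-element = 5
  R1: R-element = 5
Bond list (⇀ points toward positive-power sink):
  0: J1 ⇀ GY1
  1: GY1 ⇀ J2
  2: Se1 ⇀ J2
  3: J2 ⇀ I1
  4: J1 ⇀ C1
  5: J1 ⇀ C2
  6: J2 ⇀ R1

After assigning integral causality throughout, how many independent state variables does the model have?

3  (C1, C2, I1 all integral)

bond 2 stroke at J2  (Se1: effort source, stroke at far end)
bond 1 stroke at GY1  (J2 effort already set via bond 2)
bond 3 stroke at I1  (common-e at J2 fixed by 2)
bond 6 stroke at R1  (J2 effort already set via bond 2)
bond 0 stroke at GY1  (GY GY1: same side as bond 1)
bond 4 stroke at J1  (J1: bond 0 brought flow, rest push out)
bond 5 stroke at J1  (1-jn J1 has f-setter on 0)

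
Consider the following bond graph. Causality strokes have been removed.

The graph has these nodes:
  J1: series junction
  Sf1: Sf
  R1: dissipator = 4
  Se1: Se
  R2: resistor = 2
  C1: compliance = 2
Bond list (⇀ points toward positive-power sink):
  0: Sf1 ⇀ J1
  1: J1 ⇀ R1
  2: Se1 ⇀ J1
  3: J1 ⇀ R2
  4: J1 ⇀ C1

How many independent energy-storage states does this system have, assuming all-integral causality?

1  (C1 all integral)

β0 →Sf1  (Sf1 (Sf) sets flow on bond)
β2 →J1  (Se1 (Se) sets effort on bond)
β1 →J1  (J1: bond 0 brought flow, rest push out)
β3 →J1  (J1: bond 0 brought flow, rest push out)
β4 →J1  (J1: bond 0 brought flow, rest push out)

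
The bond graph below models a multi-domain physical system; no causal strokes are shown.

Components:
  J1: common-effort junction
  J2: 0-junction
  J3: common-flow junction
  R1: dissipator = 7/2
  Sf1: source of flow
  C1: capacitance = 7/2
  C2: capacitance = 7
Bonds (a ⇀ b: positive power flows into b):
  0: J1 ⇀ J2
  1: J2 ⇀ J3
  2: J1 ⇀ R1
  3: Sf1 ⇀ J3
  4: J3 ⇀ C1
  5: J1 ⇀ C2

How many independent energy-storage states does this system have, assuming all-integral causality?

2  (C1, C2 all integral)

b3 |Sf1  (Sf1 fixes flow; stroke at Sf1)
b1 |J3  (1-jn J3 has f-setter on 3)
b4 |J3  (J3 flow already set via bond 3)
b0 |J2  (J2 needs exactly one e-in)
b5 |J1  (C2 integral (e out))
b2 |R1  (common-e at J1 fixed by 5)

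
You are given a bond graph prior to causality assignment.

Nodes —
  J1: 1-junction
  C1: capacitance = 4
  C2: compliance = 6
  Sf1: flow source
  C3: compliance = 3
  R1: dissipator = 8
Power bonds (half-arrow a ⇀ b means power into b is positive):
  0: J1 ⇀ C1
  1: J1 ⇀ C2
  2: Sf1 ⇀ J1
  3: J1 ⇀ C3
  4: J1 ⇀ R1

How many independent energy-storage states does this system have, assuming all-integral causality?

β2 |Sf1  (source Sf1 imposes f)
β0 |J1  (J1 flow already set via bond 2)
β1 |J1  (J1 flow already set via bond 2)
β3 |J1  (common-f at J1 fixed by 2)
β4 |J1  (J1: bond 2 brought flow, rest push out)

3  (C1, C2, C3 all integral)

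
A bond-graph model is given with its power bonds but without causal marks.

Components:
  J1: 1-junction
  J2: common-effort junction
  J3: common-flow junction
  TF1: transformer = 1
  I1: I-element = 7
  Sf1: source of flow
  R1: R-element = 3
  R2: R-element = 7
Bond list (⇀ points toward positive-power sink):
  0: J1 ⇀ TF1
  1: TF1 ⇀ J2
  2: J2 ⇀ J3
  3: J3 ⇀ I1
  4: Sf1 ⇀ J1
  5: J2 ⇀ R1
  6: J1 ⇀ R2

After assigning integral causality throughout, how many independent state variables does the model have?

#4 |Sf1  (Sf1 fixes flow; stroke at Sf1)
#0 |J1  (J1: bond 4 brought flow, rest push out)
#6 |J1  (J1: bond 4 brought flow, rest push out)
#1 |TF1  (TF1: transformer flips bond 0)
#3 |I1  (I1: I, integral causality)
#2 |J3  (common-f at J3 fixed by 3)
#5 |J2  (J2 needs exactly one e-in)

1  (I1 all integral)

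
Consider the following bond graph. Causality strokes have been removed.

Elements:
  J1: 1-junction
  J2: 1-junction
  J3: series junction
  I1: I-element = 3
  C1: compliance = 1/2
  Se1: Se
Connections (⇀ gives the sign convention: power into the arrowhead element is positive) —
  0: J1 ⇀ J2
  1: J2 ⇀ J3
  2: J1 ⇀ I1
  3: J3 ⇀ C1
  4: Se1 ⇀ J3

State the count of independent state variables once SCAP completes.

bond 4 stroke→J3  (Se1 (Se) sets effort on bond)
bond 2 stroke→I1  (I1 outputs flow p/I1)
bond 0 stroke→J1  (J1 flow already set via bond 2)
bond 1 stroke→J2  (J2 flow already set via bond 0)
bond 3 stroke→J3  (J3 flow already set via bond 1)

2  (C1, I1 all integral)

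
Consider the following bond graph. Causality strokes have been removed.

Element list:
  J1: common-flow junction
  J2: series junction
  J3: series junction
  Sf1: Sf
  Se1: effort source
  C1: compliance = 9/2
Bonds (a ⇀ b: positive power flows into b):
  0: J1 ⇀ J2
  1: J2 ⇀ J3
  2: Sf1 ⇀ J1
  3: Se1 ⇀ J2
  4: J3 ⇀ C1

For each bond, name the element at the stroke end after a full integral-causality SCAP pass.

β2 stroke→Sf1  (Sf1: flow source, stroke at near end)
β3 stroke→J2  (Se1: effort source, stroke at far end)
β0 stroke→J1  (common-f at J1 fixed by 2)
β1 stroke→J2  (common-f at J2 fixed by 0)
β4 stroke→J3  (common-f at J3 fixed by 1)

#0 |J1
#1 |J2
#2 |Sf1
#3 |J2
#4 |J3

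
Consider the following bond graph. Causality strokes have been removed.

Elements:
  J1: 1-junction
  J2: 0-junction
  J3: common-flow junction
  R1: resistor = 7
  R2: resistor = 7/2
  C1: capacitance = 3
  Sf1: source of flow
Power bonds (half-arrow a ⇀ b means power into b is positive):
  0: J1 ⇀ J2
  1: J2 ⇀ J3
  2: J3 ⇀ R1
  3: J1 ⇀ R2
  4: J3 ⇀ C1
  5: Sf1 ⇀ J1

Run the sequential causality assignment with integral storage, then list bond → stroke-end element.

β0 stroke→J1
β1 stroke→J2
β2 stroke→J3
β3 stroke→J1
β4 stroke→J3
β5 stroke→Sf1

β5 stroke→Sf1  (Sf1 (Sf) sets flow on bond)
β0 stroke→J1  (common-f at J1 fixed by 5)
β3 stroke→J1  (J1 flow already set via bond 5)
β1 stroke→J2  (only one effort-in slot at J2)
β2 stroke→J3  (common-f at J3 fixed by 1)
β4 stroke→J3  (1-jn J3 has f-setter on 1)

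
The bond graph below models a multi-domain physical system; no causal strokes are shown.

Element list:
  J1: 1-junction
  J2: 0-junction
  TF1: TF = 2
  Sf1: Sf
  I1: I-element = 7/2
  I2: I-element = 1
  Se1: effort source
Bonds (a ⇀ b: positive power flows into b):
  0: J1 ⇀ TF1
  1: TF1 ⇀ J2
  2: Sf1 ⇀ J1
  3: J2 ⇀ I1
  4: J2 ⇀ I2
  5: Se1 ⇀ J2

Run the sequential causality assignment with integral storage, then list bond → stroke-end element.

#0 stroke→J1
#1 stroke→TF1
#2 stroke→Sf1
#3 stroke→I1
#4 stroke→I2
#5 stroke→J2

#2 stroke→Sf1  (Sf1: flow source, stroke at near end)
#5 stroke→J2  (Se1: effort source, stroke at far end)
#0 stroke→J1  (1-jn J1 has f-setter on 2)
#1 stroke→TF1  (common-e at J2 fixed by 5)
#3 stroke→I1  (0-jn J2 has e-setter on 5)
#4 stroke→I2  (common-e at J2 fixed by 5)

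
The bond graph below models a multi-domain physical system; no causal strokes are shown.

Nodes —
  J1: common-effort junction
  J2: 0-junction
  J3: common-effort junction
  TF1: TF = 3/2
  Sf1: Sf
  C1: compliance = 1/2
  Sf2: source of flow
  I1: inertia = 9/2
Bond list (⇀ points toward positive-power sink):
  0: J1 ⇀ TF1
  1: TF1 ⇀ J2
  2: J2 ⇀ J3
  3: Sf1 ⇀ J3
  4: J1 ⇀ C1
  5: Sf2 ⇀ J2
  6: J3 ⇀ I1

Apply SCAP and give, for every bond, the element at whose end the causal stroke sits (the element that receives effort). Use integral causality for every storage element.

bond 0 |TF1
bond 1 |J2
bond 2 |J3
bond 3 |Sf1
bond 4 |J1
bond 5 |Sf2
bond 6 |I1

b3 stroke→Sf1  (Sf1: flow source, stroke at near end)
b5 stroke→Sf2  (source Sf2 imposes f)
b4 stroke→J1  (C1 outputs effort q/C1)
b0 stroke→TF1  (J1: bond 4 brought effort, rest push out)
b1 stroke→J2  (through TF1, causality passes straight; one stroke at TF1)
b2 stroke→J3  (J2 effort already set via bond 1)
b6 stroke→I1  (J3: bond 2 brought effort, rest push out)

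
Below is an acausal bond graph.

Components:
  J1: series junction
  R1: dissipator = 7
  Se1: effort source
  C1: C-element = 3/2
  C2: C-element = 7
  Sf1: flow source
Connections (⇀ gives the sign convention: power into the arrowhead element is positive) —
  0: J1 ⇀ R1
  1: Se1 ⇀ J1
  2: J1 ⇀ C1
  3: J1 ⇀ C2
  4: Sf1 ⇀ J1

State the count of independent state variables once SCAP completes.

2  (C1, C2 all integral)

b1 stroke→J1  (Se1 (Se) sets effort on bond)
b4 stroke→Sf1  (Sf1: flow source, stroke at near end)
b0 stroke→J1  (1-jn J1 has f-setter on 4)
b2 stroke→J1  (J1: bond 4 brought flow, rest push out)
b3 stroke→J1  (J1 flow already set via bond 4)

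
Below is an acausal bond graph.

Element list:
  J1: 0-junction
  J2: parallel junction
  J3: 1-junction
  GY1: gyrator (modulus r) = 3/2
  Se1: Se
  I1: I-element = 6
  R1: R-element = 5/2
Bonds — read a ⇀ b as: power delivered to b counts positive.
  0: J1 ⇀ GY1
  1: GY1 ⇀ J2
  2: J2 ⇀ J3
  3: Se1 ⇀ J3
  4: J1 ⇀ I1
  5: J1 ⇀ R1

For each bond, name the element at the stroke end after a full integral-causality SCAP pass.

β3 →J3  (Se1: effort source, stroke at far end)
β2 →J2  (closing 1-jn rule on J3)
β1 →GY1  (common-e at J2 fixed by 2)
β0 →GY1  (GY GY1: same side as bond 1)
β4 →I1  (I1 integral (f out))
β5 →J1  (J1 needs exactly one e-in)

β0 stroke at GY1
β1 stroke at GY1
β2 stroke at J2
β3 stroke at J3
β4 stroke at I1
β5 stroke at J1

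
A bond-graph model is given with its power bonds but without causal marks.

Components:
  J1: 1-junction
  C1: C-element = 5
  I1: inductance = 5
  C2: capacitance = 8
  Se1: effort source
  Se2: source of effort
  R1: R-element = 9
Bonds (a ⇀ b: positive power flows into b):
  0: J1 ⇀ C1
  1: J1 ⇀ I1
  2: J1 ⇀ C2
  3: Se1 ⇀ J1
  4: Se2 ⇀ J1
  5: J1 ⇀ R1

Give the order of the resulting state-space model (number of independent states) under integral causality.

b3 stroke→J1  (Se1 (Se) sets effort on bond)
b4 stroke→J1  (Se2: effort source, stroke at far end)
b0 stroke→J1  (C1 integral (e out))
b1 stroke→I1  (I1 outputs flow p/I1)
b2 stroke→J1  (J1: bond 1 brought flow, rest push out)
b5 stroke→J1  (common-f at J1 fixed by 1)

3  (C1, C2, I1 all integral)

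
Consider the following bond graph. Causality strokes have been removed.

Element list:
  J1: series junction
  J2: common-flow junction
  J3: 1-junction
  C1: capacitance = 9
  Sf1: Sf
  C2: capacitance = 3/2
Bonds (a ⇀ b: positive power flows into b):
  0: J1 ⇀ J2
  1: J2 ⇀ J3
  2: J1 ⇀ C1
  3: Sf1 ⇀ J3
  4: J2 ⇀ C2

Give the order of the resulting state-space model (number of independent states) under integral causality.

#3 |Sf1  (source Sf1 imposes f)
#1 |J3  (1-jn J3 has f-setter on 3)
#0 |J2  (common-f at J2 fixed by 1)
#4 |J2  (J2: bond 1 brought flow, rest push out)
#2 |J1  (common-f at J1 fixed by 0)

2  (C1, C2 all integral)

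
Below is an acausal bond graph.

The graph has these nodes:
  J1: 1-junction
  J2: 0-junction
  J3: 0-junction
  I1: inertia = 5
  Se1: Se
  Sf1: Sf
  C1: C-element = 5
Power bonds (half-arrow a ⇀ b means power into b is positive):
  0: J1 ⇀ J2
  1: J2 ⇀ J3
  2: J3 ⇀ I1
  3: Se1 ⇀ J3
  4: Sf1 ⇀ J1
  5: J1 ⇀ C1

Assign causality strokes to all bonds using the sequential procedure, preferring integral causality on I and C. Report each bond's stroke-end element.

b3 →J3  (Se1: effort source, stroke at far end)
b4 →Sf1  (Sf1: flow source, stroke at near end)
b0 →J1  (J1: bond 4 brought flow, rest push out)
b5 →J1  (1-jn J1 has f-setter on 4)
b1 →J2  (J2 needs exactly one e-in)
b2 →I1  (J3 effort already set via bond 3)

β0 |J1
β1 |J2
β2 |I1
β3 |J3
β4 |Sf1
β5 |J1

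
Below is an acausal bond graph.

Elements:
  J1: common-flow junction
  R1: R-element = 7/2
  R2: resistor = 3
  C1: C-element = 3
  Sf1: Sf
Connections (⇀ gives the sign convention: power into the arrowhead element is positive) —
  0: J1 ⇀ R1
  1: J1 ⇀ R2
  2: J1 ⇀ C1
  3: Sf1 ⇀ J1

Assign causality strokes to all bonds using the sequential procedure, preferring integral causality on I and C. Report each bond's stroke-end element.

β0 →J1
β1 →J1
β2 →J1
β3 →Sf1

β3 stroke at Sf1  (Sf1 (Sf) sets flow on bond)
β0 stroke at J1  (J1 flow already set via bond 3)
β1 stroke at J1  (J1 flow already set via bond 3)
β2 stroke at J1  (J1: bond 3 brought flow, rest push out)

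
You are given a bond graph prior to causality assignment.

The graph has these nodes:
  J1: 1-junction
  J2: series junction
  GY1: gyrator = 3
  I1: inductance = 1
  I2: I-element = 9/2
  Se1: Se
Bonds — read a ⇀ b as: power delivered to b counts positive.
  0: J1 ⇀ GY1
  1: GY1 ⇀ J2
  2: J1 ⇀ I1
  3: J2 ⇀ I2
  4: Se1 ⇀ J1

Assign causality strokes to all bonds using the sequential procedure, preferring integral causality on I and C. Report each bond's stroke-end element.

β0 stroke at J1
β1 stroke at J2
β2 stroke at I1
β3 stroke at I2
β4 stroke at J1

bond 4 stroke at J1  (Se1 fixes effort; stroke away)
bond 2 stroke at I1  (I1 outputs flow p/I1)
bond 0 stroke at J1  (J1 flow already set via bond 2)
bond 1 stroke at J2  (GY1: gyrator matches bond 0)
bond 3 stroke at I2  (J2 needs exactly one f-in)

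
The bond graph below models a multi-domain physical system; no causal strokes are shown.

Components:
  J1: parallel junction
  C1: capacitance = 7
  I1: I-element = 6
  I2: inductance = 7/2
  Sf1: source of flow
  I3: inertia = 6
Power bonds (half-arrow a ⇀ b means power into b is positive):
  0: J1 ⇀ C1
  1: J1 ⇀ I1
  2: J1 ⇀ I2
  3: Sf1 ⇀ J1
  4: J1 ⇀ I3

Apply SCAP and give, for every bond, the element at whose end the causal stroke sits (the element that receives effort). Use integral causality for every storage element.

bond 0 →J1
bond 1 →I1
bond 2 →I2
bond 3 →Sf1
bond 4 →I3

bond 3 stroke→Sf1  (source Sf1 imposes f)
bond 0 stroke→J1  (C1 integral (e out))
bond 1 stroke→I1  (common-e at J1 fixed by 0)
bond 2 stroke→I2  (common-e at J1 fixed by 0)
bond 4 stroke→I3  (0-jn J1 has e-setter on 0)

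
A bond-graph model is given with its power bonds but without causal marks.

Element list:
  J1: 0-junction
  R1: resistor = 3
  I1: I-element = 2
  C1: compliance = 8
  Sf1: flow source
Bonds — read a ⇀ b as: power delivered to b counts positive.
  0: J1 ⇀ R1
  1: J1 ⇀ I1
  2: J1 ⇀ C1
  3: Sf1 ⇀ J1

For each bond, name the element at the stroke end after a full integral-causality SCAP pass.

#3 stroke at Sf1  (Sf1: flow source, stroke at near end)
#1 stroke at I1  (I1: I, integral causality)
#2 stroke at J1  (C1 outputs effort q/C1)
#0 stroke at R1  (common-e at J1 fixed by 2)

b0 stroke at R1
b1 stroke at I1
b2 stroke at J1
b3 stroke at Sf1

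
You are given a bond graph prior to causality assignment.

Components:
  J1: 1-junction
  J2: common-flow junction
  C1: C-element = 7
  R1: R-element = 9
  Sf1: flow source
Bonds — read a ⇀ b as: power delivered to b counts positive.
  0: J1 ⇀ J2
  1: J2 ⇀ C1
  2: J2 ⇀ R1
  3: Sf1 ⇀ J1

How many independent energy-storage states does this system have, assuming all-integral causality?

1  (C1 all integral)

#3 stroke at Sf1  (source Sf1 imposes f)
#0 stroke at J1  (J1 flow already set via bond 3)
#1 stroke at J2  (1-jn J2 has f-setter on 0)
#2 stroke at J2  (common-f at J2 fixed by 0)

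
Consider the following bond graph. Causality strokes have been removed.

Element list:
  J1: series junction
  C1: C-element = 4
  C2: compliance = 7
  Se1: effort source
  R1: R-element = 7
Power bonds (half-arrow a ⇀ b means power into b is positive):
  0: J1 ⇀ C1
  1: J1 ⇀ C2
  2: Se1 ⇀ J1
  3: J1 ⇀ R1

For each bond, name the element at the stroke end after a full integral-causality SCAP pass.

bond 0 stroke at J1
bond 1 stroke at J1
bond 2 stroke at J1
bond 3 stroke at R1

b2 |J1  (Se1 fixes effort; stroke away)
b0 |J1  (prefer integral on C1)
b1 |J1  (C2: C, integral causality)
b3 |R1  (J1: last free bond brings flow in)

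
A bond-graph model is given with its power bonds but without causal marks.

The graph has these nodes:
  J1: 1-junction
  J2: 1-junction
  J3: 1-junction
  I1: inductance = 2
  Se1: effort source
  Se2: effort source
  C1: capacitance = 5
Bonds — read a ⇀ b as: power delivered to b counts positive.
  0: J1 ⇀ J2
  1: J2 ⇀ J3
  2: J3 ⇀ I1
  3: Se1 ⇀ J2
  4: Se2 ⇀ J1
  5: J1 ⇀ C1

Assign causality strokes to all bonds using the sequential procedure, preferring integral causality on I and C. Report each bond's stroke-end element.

bond 0 →J2
bond 1 →J3
bond 2 →I1
bond 3 →J2
bond 4 →J1
bond 5 →J1

b3 →J2  (Se1 fixes effort; stroke away)
b4 →J1  (source Se2 imposes e)
b2 →I1  (I1 integral (f out))
b1 →J3  (J3 flow already set via bond 2)
b0 →J2  (1-jn J2 has f-setter on 1)
b5 →J1  (J1: bond 0 brought flow, rest push out)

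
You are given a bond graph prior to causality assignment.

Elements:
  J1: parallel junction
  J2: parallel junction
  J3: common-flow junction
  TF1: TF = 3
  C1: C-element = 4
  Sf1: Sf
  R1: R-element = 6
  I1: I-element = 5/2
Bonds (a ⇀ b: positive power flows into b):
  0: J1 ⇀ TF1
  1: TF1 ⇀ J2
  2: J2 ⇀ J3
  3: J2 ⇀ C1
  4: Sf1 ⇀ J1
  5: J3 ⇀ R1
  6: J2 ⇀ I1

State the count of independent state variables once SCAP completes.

b4 stroke→Sf1  (Sf1: flow source, stroke at near end)
b0 stroke→J1  (only one effort-in slot at J1)
b1 stroke→TF1  (TF1 one-in-one-out from 0)
b3 stroke→J2  (C1: C, integral causality)
b2 stroke→J3  (0-jn J2 has e-setter on 3)
b6 stroke→I1  (J2: bond 3 brought effort, rest push out)
b5 stroke→R1  (J3: last free bond brings flow in)

2  (C1, I1 all integral)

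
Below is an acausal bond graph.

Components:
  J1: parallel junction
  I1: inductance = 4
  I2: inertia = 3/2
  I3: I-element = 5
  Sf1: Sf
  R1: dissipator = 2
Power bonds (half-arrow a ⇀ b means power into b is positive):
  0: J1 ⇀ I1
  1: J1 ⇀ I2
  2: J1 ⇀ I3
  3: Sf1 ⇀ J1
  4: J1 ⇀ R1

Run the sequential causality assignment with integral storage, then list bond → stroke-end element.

bond 0 →I1
bond 1 →I2
bond 2 →I3
bond 3 →Sf1
bond 4 →J1

β3 →Sf1  (Sf1: flow source, stroke at near end)
β0 →I1  (I1 integral (f out))
β1 →I2  (I2: I, integral causality)
β2 →I3  (I3: I, integral causality)
β4 →J1  (only one effort-in slot at J1)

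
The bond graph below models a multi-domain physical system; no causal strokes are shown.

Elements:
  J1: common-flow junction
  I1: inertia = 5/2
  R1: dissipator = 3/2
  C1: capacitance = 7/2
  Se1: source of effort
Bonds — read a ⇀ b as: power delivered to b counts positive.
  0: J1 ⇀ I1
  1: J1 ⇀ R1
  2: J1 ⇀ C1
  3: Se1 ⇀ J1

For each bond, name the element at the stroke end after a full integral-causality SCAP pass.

bond 3 stroke→J1  (Se1: effort source, stroke at far end)
bond 0 stroke→I1  (I1 integral (f out))
bond 1 stroke→J1  (common-f at J1 fixed by 0)
bond 2 stroke→J1  (J1 flow already set via bond 0)

bond 0 stroke→I1
bond 1 stroke→J1
bond 2 stroke→J1
bond 3 stroke→J1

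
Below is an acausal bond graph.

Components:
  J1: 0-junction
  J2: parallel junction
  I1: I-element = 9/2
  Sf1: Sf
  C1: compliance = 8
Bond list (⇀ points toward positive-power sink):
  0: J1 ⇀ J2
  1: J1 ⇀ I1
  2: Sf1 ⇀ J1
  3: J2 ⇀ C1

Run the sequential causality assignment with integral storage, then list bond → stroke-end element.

bond 2 stroke→Sf1  (Sf1 fixes flow; stroke at Sf1)
bond 1 stroke→I1  (I1 outputs flow p/I1)
bond 0 stroke→J1  (closing 0-jn rule on J1)
bond 3 stroke→J2  (J2 needs exactly one e-in)

β0 |J1
β1 |I1
β2 |Sf1
β3 |J2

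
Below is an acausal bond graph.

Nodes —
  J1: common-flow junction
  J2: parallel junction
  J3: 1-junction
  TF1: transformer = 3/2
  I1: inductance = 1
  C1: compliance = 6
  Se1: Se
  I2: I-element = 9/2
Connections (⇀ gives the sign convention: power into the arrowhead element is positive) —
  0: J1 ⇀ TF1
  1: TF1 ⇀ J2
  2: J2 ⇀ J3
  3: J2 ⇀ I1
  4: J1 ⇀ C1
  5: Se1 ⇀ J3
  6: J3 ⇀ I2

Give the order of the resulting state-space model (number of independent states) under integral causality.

3  (C1, I1, I2 all integral)

b5 →J3  (Se1: effort source, stroke at far end)
b3 →I1  (I1 integral (f out))
b4 →J1  (prefer integral on C1)
b0 →TF1  (J1: last free bond brings flow in)
b1 →J2  (TF1 one-in-one-out from 0)
b2 →J3  (0-jn J2 has e-setter on 1)
b6 →I2  (J3 needs exactly one f-in)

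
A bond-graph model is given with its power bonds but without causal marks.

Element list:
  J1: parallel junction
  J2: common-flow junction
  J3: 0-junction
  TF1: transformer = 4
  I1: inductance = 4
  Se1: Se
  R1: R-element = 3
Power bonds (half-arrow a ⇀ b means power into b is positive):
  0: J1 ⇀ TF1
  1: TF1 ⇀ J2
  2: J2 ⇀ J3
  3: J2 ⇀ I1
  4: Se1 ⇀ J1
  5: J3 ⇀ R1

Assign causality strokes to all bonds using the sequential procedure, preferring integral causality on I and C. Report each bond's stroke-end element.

#4 →J1  (Se1: effort source, stroke at far end)
#0 →TF1  (J1: bond 4 brought effort, rest push out)
#1 →J2  (TF1: transformer flips bond 0)
#3 →I1  (I1 outputs flow p/I1)
#2 →J2  (J2 flow already set via bond 3)
#5 →J3  (closing 0-jn rule on J3)

#0 stroke→TF1
#1 stroke→J2
#2 stroke→J2
#3 stroke→I1
#4 stroke→J1
#5 stroke→J3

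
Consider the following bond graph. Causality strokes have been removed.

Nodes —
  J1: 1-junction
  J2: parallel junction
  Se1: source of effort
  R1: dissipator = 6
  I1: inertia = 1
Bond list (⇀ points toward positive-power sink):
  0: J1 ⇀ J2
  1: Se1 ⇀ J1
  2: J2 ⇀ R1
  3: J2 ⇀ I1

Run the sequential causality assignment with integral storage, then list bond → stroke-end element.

bond 1 |J1  (source Se1 imposes e)
bond 0 |J2  (J1: last free bond brings flow in)
bond 2 |R1  (J2: bond 0 brought effort, rest push out)
bond 3 |I1  (J2: bond 0 brought effort, rest push out)

bond 0 →J2
bond 1 →J1
bond 2 →R1
bond 3 →I1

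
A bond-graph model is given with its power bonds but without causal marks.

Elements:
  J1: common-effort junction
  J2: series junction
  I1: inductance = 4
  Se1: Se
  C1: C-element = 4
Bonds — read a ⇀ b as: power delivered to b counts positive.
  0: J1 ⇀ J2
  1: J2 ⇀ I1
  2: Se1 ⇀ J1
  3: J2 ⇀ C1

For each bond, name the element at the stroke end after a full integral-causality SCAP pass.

#0 stroke at J2
#1 stroke at I1
#2 stroke at J1
#3 stroke at J2

bond 2 stroke at J1  (Se1 (Se) sets effort on bond)
bond 0 stroke at J2  (common-e at J1 fixed by 2)
bond 1 stroke at I1  (I1 integral (f out))
bond 3 stroke at J2  (J2: bond 1 brought flow, rest push out)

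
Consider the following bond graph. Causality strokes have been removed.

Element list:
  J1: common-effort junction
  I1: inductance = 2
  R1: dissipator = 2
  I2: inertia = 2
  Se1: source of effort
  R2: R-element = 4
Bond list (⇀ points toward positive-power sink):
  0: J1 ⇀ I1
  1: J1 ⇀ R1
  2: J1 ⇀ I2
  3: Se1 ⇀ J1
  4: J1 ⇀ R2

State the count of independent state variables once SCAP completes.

2  (I1, I2 all integral)

bond 3 |J1  (Se1 (Se) sets effort on bond)
bond 0 |I1  (J1 effort already set via bond 3)
bond 1 |R1  (common-e at J1 fixed by 3)
bond 2 |I2  (0-jn J1 has e-setter on 3)
bond 4 |R2  (J1 effort already set via bond 3)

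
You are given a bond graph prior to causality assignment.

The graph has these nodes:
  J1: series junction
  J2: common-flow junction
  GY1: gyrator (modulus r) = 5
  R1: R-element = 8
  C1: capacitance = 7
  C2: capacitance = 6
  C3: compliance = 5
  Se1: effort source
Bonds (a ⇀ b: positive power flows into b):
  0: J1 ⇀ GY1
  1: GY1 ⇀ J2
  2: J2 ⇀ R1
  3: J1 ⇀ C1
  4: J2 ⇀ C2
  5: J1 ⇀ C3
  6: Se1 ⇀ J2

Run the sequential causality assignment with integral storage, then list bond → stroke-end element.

bond 0 |GY1
bond 1 |GY1
bond 2 |J2
bond 3 |J1
bond 4 |J2
bond 5 |J1
bond 6 |J2

bond 6 →J2  (Se1: effort source, stroke at far end)
bond 3 →J1  (prefer integral on C1)
bond 4 →J2  (C2: C, integral causality)
bond 5 →J1  (C3 outputs effort q/C3)
bond 0 →GY1  (closing 1-jn rule on J1)
bond 1 →GY1  (GY1 both-in/both-out from 0)
bond 2 →J2  (J2 flow already set via bond 1)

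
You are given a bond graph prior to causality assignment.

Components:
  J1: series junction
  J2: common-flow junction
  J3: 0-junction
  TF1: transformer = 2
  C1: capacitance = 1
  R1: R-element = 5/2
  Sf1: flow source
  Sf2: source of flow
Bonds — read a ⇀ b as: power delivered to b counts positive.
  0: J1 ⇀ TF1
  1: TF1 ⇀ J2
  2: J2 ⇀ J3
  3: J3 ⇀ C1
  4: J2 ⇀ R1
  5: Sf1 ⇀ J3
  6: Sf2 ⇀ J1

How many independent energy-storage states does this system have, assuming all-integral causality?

1  (C1 all integral)

β5 |Sf1  (Sf1 fixes flow; stroke at Sf1)
β6 |Sf2  (Sf2 fixes flow; stroke at Sf2)
β0 |J1  (J1: bond 6 brought flow, rest push out)
β1 |TF1  (TF TF1: opposite of bond 0)
β2 |J2  (common-f at J2 fixed by 1)
β4 |J2  (J2: bond 1 brought flow, rest push out)
β3 |J3  (closing 0-jn rule on J3)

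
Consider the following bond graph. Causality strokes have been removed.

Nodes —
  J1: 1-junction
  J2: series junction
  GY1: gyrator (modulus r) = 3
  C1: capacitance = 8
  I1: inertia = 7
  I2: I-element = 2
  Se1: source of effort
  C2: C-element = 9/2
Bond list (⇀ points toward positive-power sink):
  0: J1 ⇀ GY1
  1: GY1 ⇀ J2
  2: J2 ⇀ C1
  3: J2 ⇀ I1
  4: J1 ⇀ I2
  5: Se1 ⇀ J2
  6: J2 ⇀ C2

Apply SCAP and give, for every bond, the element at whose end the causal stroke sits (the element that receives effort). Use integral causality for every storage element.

bond 0 stroke at J1
bond 1 stroke at J2
bond 2 stroke at J2
bond 3 stroke at I1
bond 4 stroke at I2
bond 5 stroke at J2
bond 6 stroke at J2

β5 stroke→J2  (source Se1 imposes e)
β2 stroke→J2  (C1 integral (e out))
β3 stroke→I1  (I1: I, integral causality)
β1 stroke→J2  (J2: bond 3 brought flow, rest push out)
β6 stroke→J2  (J2 flow already set via bond 3)
β0 stroke→J1  (through GY1, causality inverts; strokes same side of GY1)
β4 stroke→I2  (J1 needs exactly one f-in)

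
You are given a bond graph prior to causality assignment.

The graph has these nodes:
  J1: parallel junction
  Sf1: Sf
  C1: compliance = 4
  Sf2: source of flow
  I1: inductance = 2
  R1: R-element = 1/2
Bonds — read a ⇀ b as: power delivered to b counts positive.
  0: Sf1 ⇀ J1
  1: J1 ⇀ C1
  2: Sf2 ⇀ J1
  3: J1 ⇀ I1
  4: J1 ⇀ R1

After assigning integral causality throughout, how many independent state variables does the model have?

bond 0 →Sf1  (source Sf1 imposes f)
bond 2 →Sf2  (Sf2 fixes flow; stroke at Sf2)
bond 1 →J1  (C1 integral (e out))
bond 3 →I1  (0-jn J1 has e-setter on 1)
bond 4 →R1  (0-jn J1 has e-setter on 1)

2  (C1, I1 all integral)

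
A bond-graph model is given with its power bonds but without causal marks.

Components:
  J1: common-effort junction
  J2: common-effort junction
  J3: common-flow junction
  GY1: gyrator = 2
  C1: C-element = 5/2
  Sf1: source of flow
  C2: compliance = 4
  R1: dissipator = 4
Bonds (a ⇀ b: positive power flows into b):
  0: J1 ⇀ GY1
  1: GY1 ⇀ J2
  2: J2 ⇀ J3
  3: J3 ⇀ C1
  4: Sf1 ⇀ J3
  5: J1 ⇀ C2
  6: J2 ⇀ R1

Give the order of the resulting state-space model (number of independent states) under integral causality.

b4 stroke→Sf1  (Sf1 (Sf) sets flow on bond)
b2 stroke→J3  (J3 flow already set via bond 4)
b3 stroke→J3  (common-f at J3 fixed by 4)
b5 stroke→J1  (C2 outputs effort q/C2)
b0 stroke→GY1  (J1 effort already set via bond 5)
b1 stroke→GY1  (GY GY1: same side as bond 0)
b6 stroke→J2  (J2: last free bond brings effort in)

2  (C1, C2 all integral)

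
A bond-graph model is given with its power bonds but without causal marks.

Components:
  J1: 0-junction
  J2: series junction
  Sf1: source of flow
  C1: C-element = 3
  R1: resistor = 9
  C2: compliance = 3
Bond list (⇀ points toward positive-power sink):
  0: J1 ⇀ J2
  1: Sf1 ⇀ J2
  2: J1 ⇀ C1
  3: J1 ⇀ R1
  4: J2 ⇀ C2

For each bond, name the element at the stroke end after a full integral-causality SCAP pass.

#0 stroke at J2
#1 stroke at Sf1
#2 stroke at J1
#3 stroke at R1
#4 stroke at J2

b1 stroke→Sf1  (Sf1 (Sf) sets flow on bond)
b0 stroke→J2  (J2 flow already set via bond 1)
b4 stroke→J2  (1-jn J2 has f-setter on 1)
b2 stroke→J1  (C1 outputs effort q/C1)
b3 stroke→R1  (J1 effort already set via bond 2)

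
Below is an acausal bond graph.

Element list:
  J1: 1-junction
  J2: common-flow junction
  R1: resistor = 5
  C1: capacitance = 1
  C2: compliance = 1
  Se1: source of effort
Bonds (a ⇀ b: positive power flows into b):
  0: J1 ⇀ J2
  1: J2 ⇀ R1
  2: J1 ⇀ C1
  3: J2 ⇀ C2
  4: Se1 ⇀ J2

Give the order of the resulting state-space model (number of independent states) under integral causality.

#4 stroke at J2  (Se1 (Se) sets effort on bond)
#2 stroke at J1  (prefer integral on C1)
#0 stroke at J2  (J1 needs exactly one f-in)
#3 stroke at J2  (prefer integral on C2)
#1 stroke at R1  (J2 needs exactly one f-in)

2  (C1, C2 all integral)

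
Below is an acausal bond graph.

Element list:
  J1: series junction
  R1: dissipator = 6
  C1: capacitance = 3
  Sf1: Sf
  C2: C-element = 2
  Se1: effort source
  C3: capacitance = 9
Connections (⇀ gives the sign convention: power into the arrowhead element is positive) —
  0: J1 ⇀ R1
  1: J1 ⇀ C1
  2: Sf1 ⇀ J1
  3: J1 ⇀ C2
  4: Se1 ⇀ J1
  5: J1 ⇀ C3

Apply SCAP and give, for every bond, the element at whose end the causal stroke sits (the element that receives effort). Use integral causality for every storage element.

β2 |Sf1  (Sf1 fixes flow; stroke at Sf1)
β4 |J1  (Se1 fixes effort; stroke away)
β0 |J1  (J1: bond 2 brought flow, rest push out)
β1 |J1  (J1: bond 2 brought flow, rest push out)
β3 |J1  (J1: bond 2 brought flow, rest push out)
β5 |J1  (common-f at J1 fixed by 2)

β0 stroke at J1
β1 stroke at J1
β2 stroke at Sf1
β3 stroke at J1
β4 stroke at J1
β5 stroke at J1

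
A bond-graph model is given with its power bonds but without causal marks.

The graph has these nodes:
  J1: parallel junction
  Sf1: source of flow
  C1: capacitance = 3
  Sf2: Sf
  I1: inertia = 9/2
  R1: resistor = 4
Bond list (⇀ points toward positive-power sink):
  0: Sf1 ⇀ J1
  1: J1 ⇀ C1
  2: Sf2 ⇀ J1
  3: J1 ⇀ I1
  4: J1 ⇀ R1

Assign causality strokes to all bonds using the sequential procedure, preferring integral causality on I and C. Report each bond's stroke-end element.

bond 0 stroke→Sf1  (Sf1 (Sf) sets flow on bond)
bond 2 stroke→Sf2  (Sf2 fixes flow; stroke at Sf2)
bond 1 stroke→J1  (C1 integral (e out))
bond 3 stroke→I1  (J1 effort already set via bond 1)
bond 4 stroke→R1  (common-e at J1 fixed by 1)

β0 |Sf1
β1 |J1
β2 |Sf2
β3 |I1
β4 |R1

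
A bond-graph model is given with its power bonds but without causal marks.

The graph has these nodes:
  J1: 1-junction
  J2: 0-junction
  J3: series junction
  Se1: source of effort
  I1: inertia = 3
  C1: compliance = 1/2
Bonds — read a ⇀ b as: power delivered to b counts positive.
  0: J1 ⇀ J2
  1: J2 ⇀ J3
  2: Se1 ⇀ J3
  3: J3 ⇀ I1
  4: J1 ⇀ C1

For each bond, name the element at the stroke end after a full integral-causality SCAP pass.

β0 stroke→J2
β1 stroke→J3
β2 stroke→J3
β3 stroke→I1
β4 stroke→J1

β2 |J3  (Se1: effort source, stroke at far end)
β3 |I1  (I1 outputs flow p/I1)
β1 |J3  (J3: bond 3 brought flow, rest push out)
β0 |J2  (closing 0-jn rule on J2)
β4 |J1  (J1: bond 0 brought flow, rest push out)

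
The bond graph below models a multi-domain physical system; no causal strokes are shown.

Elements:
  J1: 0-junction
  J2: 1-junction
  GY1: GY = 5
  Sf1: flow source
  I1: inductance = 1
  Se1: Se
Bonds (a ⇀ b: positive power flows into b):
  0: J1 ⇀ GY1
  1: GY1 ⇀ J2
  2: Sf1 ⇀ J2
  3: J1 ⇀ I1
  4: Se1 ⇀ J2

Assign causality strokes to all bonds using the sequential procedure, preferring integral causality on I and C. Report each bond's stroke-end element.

β0 |J1
β1 |J2
β2 |Sf1
β3 |I1
β4 |J2

#2 stroke at Sf1  (Sf1 fixes flow; stroke at Sf1)
#4 stroke at J2  (Se1 (Se) sets effort on bond)
#1 stroke at J2  (1-jn J2 has f-setter on 2)
#0 stroke at J1  (GY GY1: same side as bond 1)
#3 stroke at I1  (J1: bond 0 brought effort, rest push out)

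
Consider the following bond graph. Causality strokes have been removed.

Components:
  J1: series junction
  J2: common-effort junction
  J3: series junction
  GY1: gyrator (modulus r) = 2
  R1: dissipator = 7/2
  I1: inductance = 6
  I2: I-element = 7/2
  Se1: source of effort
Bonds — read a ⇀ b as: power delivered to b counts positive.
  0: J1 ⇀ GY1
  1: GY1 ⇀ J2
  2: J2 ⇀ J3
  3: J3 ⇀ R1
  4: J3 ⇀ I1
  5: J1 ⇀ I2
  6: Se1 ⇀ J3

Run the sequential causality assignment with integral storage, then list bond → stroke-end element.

β6 stroke→J3  (Se1 fixes effort; stroke away)
β4 stroke→I1  (prefer integral on I1)
β2 stroke→J3  (J3: bond 4 brought flow, rest push out)
β3 stroke→J3  (J3 flow already set via bond 4)
β1 stroke→J2  (closing 0-jn rule on J2)
β0 stroke→J1  (GY1: gyrator matches bond 1)
β5 stroke→I2  (J1 needs exactly one f-in)

bond 0 stroke at J1
bond 1 stroke at J2
bond 2 stroke at J3
bond 3 stroke at J3
bond 4 stroke at I1
bond 5 stroke at I2
bond 6 stroke at J3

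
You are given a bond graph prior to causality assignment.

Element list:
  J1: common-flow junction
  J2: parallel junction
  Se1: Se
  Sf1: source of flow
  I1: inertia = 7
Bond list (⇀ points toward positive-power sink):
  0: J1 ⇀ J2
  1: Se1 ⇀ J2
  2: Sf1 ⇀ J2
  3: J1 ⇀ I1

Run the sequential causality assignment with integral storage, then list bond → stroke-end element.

#1 stroke at J2  (Se1: effort source, stroke at far end)
#2 stroke at Sf1  (Sf1 fixes flow; stroke at Sf1)
#0 stroke at J1  (common-e at J2 fixed by 1)
#3 stroke at I1  (J1: last free bond brings flow in)

bond 0 →J1
bond 1 →J2
bond 2 →Sf1
bond 3 →I1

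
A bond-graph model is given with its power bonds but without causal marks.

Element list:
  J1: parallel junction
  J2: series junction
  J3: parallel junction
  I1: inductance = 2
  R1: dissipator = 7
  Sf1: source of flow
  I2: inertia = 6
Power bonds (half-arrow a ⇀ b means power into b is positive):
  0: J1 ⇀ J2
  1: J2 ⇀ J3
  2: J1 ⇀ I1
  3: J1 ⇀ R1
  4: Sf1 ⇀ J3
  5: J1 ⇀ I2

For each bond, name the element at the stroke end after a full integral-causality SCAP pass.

β4 stroke→Sf1  (Sf1: flow source, stroke at near end)
β1 stroke→J3  (closing 0-jn rule on J3)
β0 stroke→J2  (J2 flow already set via bond 1)
β2 stroke→I1  (prefer integral on I1)
β5 stroke→I2  (I2 outputs flow p/I2)
β3 stroke→J1  (J1: last free bond brings effort in)

β0 →J2
β1 →J3
β2 →I1
β3 →J1
β4 →Sf1
β5 →I2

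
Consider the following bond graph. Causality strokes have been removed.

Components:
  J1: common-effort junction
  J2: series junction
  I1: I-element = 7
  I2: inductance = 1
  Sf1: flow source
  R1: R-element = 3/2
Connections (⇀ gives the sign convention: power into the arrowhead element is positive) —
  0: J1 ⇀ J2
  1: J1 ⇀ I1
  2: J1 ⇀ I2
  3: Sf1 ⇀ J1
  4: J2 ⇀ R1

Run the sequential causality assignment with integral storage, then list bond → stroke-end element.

β0 stroke at J1
β1 stroke at I1
β2 stroke at I2
β3 stroke at Sf1
β4 stroke at J2

#3 |Sf1  (Sf1 fixes flow; stroke at Sf1)
#1 |I1  (prefer integral on I1)
#2 |I2  (I2: I, integral causality)
#0 |J1  (closing 0-jn rule on J1)
#4 |J2  (common-f at J2 fixed by 0)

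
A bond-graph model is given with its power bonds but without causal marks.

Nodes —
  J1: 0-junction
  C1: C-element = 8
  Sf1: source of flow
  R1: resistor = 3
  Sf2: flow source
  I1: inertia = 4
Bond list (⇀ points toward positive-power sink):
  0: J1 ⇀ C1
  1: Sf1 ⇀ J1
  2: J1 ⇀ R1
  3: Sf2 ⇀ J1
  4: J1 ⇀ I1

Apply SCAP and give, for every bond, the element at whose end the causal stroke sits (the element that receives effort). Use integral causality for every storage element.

#1 stroke at Sf1  (Sf1: flow source, stroke at near end)
#3 stroke at Sf2  (Sf2 fixes flow; stroke at Sf2)
#0 stroke at J1  (C1 outputs effort q/C1)
#2 stroke at R1  (common-e at J1 fixed by 0)
#4 stroke at I1  (J1 effort already set via bond 0)

β0 stroke at J1
β1 stroke at Sf1
β2 stroke at R1
β3 stroke at Sf2
β4 stroke at I1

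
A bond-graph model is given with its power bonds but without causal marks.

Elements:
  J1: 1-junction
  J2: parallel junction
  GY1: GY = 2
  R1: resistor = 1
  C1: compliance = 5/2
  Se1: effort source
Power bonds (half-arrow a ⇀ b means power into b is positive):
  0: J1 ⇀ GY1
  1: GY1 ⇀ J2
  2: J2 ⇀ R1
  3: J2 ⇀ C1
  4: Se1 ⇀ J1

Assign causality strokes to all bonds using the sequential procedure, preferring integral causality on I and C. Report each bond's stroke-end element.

bond 4 stroke→J1  (source Se1 imposes e)
bond 0 stroke→GY1  (only one flow-in slot at J1)
bond 1 stroke→GY1  (GY1 both-in/both-out from 0)
bond 3 stroke→J2  (C1: C, integral causality)
bond 2 stroke→R1  (0-jn J2 has e-setter on 3)

b0 stroke at GY1
b1 stroke at GY1
b2 stroke at R1
b3 stroke at J2
b4 stroke at J1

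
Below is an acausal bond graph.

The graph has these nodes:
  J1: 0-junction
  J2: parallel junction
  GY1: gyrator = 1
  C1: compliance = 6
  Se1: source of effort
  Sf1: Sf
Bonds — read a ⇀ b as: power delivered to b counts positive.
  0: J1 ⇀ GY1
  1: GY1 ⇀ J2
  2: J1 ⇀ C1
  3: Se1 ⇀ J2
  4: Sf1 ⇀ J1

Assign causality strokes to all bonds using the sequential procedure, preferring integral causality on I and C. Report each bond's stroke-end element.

#0 →GY1
#1 →GY1
#2 →J1
#3 →J2
#4 →Sf1

β3 stroke at J2  (Se1 (Se) sets effort on bond)
β4 stroke at Sf1  (Sf1 (Sf) sets flow on bond)
β1 stroke at GY1  (0-jn J2 has e-setter on 3)
β0 stroke at GY1  (GY1: gyrator matches bond 1)
β2 stroke at J1  (only one effort-in slot at J1)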